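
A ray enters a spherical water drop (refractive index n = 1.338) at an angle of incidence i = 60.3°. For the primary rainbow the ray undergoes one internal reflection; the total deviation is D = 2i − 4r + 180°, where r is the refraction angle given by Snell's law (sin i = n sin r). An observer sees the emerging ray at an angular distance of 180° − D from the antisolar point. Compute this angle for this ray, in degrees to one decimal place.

sin r = sin 60.3° / 1.338 = 0.8686/1.338 = 0.6492; r = 40.48°.
D = 2·60.3° − 4·40.48° + 180° = 120.60° − 161.93° + 180° = 138.67°.
Angle from antisolar point = 180° − D = 41.33°.

41.3°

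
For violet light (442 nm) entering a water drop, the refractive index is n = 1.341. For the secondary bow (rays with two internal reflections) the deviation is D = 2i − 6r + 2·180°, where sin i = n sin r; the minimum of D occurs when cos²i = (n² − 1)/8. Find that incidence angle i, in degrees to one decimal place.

71.6°

cos²i = (1.341² − 1)/8 = (1.79828 − 1)/8 = 0.09979.
cos i = 0.31589, so i = 71.586°.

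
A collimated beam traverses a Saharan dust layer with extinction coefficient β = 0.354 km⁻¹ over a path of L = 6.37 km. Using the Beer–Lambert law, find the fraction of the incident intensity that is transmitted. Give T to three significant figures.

0.105

τ = β·L = 0.354 × 6.37 = 2.2550.
T = exp(−2.2550) = 0.1049.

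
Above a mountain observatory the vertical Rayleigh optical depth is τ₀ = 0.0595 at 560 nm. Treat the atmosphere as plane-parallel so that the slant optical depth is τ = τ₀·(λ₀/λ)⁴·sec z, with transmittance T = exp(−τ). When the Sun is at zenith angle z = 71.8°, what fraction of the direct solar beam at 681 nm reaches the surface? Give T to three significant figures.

0.917

sec 71.8° = 3.2017.
τ = 0.0595 × (560/681)⁴ × 3.2017 = 0.0595 × 0.4573 × 3.2017 = 0.0871.
T = exp(−0.0871) = 0.9166.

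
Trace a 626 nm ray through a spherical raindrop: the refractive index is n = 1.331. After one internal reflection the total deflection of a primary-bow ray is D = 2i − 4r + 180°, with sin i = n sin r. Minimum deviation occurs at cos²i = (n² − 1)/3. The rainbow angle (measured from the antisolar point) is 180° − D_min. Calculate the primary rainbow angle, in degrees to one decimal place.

42.4°

cos²i = (1.77156 − 1)/3 = 0.25719; i = arccos(0.50714) = 59.527°.
sin r = sin 59.527°/1.331 = 0.64753; r = 40.356°.
D_min = 2·59.527° − 4·40.356° + 180° = 137.630°.
Rainbow angle = 180° − D_min = 42.370°.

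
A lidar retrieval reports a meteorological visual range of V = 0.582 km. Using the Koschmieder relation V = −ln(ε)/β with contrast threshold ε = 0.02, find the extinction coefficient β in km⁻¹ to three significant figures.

β = −ln(0.02) / V = 3.912 / 0.582 = 6.7217 km⁻¹.

6.72 km⁻¹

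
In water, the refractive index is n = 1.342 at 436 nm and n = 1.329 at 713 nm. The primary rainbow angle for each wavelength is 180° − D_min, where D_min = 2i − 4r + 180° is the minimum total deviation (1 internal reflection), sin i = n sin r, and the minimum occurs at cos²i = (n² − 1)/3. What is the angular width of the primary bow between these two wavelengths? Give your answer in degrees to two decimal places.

At 436 nm (n = 1.342): cos²i = 0.26699 → i = 58.888°, r = 39.641°, D_min = 139.213°, rainbow angle = 40.787°.
At 713 nm (n = 1.329): cos²i = 0.25541 → i = 59.643°, r = 40.487°, D_min = 137.337°, rainbow angle = 42.663°.
Angular width = |40.787° − 42.663°| = 1.876°.

1.88°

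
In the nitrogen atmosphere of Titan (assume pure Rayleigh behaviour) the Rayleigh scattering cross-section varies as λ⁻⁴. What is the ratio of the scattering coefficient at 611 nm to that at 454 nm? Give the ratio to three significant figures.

0.305

Rayleigh scattering ∝ λ⁻⁴, so the ratio of coefficients is the inverse fourth power of the wavelength ratio.
σ(611)/σ(454) = (454/611)⁴ = (0.7430)⁴ = 0.3048.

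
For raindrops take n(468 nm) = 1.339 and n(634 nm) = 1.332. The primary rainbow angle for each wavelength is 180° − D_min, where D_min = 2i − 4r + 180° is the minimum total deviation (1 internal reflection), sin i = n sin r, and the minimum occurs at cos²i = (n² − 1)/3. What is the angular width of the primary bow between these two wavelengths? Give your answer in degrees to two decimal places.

At 468 nm (n = 1.339): cos²i = 0.26431 → i = 59.062°, r = 39.834°, D_min = 138.786°, rainbow angle = 41.214°.
At 634 nm (n = 1.332): cos²i = 0.25807 → i = 59.469°, r = 40.290°, D_min = 137.776°, rainbow angle = 42.224°.
Angular width = |41.214° − 42.224°| = 1.010°.

1.01°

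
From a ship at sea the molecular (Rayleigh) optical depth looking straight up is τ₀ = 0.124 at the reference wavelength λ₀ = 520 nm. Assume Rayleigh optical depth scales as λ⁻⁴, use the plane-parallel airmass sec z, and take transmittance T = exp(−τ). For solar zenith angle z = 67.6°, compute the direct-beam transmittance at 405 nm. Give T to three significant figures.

0.413

sec 67.6° = 2.6242.
τ = 0.124 × (520/405)⁴ × 2.6242 = 0.124 × 2.7176 × 2.6242 = 0.8843.
T = exp(−0.8843) = 0.4130.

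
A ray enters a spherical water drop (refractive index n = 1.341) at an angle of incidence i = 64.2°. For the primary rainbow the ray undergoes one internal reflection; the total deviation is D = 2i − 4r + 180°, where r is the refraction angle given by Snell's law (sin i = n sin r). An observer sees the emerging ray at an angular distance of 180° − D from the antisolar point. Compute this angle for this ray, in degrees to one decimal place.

sin r = sin 64.2° / 1.341 = 0.9003/1.341 = 0.6714; r = 42.17°.
D = 2·64.2° − 4·42.17° + 180° = 128.40° − 168.69° + 180° = 139.71°.
Angle from antisolar point = 180° − D = 40.29°.

40.3°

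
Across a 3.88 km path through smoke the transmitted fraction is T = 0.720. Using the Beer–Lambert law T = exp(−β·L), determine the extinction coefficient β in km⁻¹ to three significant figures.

Beer–Lambert: T = exp(−βL) ⇒ β = −ln(T)/L = −ln(0.720)/3.88 = 0.3285/3.88 = 0.08467 km⁻¹.

0.0847 km⁻¹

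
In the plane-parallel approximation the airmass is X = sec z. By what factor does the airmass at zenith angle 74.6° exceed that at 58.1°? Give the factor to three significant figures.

1.99

X(74.6°)/X(58.1°) = sec 74.6° / sec 58.1° = cos 58.1° / cos 74.6° = 0.5284/0.2656 = 1.9899.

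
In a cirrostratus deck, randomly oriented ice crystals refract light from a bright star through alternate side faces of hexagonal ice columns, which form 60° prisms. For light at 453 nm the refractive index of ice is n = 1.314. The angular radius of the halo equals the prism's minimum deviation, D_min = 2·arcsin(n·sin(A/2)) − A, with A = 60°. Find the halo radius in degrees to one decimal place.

22.1°

n·sin(A/2) = 1.314 × sin 30° = 1.314 × 0.5000 = 0.6570.
D_min = 2·arcsin(0.6570) − 60° = 2 × 41.071° − 60° = 22.143°.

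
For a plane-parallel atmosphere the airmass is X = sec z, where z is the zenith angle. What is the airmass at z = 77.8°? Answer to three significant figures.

4.73

X = sec z = 1/cos 77.8° = 1/0.2113 = 4.7321.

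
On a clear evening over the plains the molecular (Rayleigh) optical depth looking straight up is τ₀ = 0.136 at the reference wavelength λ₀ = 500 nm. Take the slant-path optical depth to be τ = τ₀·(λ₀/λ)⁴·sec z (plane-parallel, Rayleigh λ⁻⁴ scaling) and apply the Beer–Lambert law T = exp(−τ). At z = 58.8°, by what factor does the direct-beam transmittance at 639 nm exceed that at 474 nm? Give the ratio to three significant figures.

Airmass: sec 58.8° = 1.9304.
τ(639 nm) = 0.136 × (500/639)⁴ × 1.9304 = 0.136 × 0.3749 × 1.9304 = 0.0984.
τ(474 nm) = 0.136 × (500/474)⁴ × 1.9304 = 0.136 × 1.2381 × 1.9304 = 0.3251.
T(639)/T(474) = exp(τ_B − τ_A) = exp(0.2266) = 1.2544.

1.25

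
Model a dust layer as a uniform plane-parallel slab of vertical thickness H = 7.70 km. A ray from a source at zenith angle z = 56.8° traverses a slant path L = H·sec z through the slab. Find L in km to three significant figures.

14.1 km

sec z = 1/cos 56.8° = 1.8263.
L = 7.70 × 1.8263 = 14.062 km.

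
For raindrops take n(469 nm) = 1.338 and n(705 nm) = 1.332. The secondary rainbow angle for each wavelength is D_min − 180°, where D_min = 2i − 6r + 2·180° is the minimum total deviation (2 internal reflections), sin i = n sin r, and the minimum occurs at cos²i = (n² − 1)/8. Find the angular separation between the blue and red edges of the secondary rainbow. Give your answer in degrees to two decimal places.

1.56°

At 469 nm (n = 1.338): cos²i = 0.09878 → i = 71.682°, r = 45.195°, D_min = 232.193°, rainbow angle = 52.193°.
At 705 nm (n = 1.332): cos²i = 0.09678 → i = 71.875°, r = 45.520°, D_min = 230.628°, rainbow angle = 50.628°.
Angular width = |52.193° − 50.628°| = 1.564°.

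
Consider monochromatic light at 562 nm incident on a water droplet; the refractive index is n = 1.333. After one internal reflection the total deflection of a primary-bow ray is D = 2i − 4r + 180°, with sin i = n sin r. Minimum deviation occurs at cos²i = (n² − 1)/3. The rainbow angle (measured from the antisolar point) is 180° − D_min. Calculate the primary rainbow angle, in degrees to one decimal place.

42.1°

cos²i = (1.77689 − 1)/3 = 0.25896; i = arccos(0.50888) = 59.410°.
sin r = sin 59.410°/1.333 = 0.64579; r = 40.225°.
D_min = 2·59.410° − 4·40.225° + 180° = 137.922°.
Rainbow angle = 180° − D_min = 42.078°.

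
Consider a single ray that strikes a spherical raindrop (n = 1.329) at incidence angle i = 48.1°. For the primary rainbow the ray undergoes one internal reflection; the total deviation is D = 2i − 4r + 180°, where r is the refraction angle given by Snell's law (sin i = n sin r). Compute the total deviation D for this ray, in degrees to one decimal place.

sin r = sin 48.1° / 1.329 = 0.7443/1.329 = 0.5601; r = 34.06°.
D = 2·48.1° − 4·34.06° + 180° = 96.20° − 136.24° + 180° = 139.96°.

140.0°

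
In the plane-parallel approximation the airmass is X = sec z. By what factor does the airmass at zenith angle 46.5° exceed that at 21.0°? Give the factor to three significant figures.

X(46.5°)/X(21.0°) = sec 46.5° / sec 21.0° = cos 21.0° / cos 46.5° = 0.9336/0.6884 = 1.3562.

1.36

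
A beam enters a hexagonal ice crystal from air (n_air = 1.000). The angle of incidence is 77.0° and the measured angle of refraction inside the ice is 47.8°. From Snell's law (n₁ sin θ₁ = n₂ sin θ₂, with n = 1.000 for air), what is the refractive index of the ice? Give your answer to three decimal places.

n = sin θ_i / sin θ_r = sin 77.0° / sin 47.8° = 0.9744 / 0.7408 = 1.3153.

1.315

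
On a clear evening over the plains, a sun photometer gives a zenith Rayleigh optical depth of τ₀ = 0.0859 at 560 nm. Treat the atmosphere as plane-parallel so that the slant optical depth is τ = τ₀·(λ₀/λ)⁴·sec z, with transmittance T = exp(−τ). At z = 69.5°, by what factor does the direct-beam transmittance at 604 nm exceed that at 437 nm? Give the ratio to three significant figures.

1.62

Airmass: sec 69.5° = 2.8555.
τ(604 nm) = 0.0859 × (560/604)⁴ × 2.8555 = 0.0859 × 0.7389 × 2.8555 = 0.1812.
τ(437 nm) = 0.0859 × (560/437)⁴ × 2.8555 = 0.0859 × 2.6967 × 2.8555 = 0.6614.
T(604)/T(437) = exp(τ_B − τ_A) = exp(0.4802) = 1.6164.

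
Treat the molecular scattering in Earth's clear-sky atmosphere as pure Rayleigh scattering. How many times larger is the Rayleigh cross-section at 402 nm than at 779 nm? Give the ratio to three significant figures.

14.1

Rayleigh scattering ∝ λ⁻⁴, so the ratio of coefficients is the inverse fourth power of the wavelength ratio.
σ(402)/σ(779) = (779/402)⁴ = (1.9378)⁴ = 14.1.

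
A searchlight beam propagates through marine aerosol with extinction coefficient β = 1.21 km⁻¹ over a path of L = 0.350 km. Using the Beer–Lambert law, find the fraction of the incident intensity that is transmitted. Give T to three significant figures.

0.655

τ = β·L = 1.21 × 0.350 = 0.4235.
T = exp(−0.4235) = 0.6548.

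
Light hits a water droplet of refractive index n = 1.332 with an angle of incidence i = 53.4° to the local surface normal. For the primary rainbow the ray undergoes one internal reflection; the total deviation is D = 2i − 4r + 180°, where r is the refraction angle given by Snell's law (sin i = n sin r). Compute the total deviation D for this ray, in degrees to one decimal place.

138.5°

sin r = sin 53.4° / 1.332 = 0.8028/1.332 = 0.6027; r = 37.06°.
D = 2·53.4° − 4·37.06° + 180° = 106.80° − 148.26° + 180° = 138.54°.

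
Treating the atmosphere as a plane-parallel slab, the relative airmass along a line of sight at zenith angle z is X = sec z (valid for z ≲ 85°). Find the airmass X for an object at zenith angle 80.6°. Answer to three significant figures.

X = sec z = 1/cos 80.6° = 1/0.1633 = 6.1227.

6.12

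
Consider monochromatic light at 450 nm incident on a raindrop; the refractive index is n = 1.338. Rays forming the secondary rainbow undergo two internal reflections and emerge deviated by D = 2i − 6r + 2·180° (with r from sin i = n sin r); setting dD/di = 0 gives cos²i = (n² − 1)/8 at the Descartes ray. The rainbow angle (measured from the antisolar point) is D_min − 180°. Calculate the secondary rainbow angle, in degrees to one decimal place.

52.2°

cos²i = (1.79024 − 1)/8 = 0.09878; i = arccos(0.31429) = 71.682°.
sin r = sin 71.682°/1.338 = 0.70951; r = 45.195°.
D_min = 2·71.682° − 6·45.195° + 360° = 232.193°.
Rainbow angle = D_min − 180° = 52.193°.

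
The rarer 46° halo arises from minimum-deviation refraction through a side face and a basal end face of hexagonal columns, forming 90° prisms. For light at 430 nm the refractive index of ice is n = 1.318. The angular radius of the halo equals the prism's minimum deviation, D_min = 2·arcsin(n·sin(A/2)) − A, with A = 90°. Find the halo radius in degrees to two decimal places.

47.49°

n·sin(A/2) = 1.318 × sin 45° = 1.318 × 0.7071 = 0.9320.
D_min = 2·arcsin(0.9320) − 90° = 2 × 68.743° − 90° = 47.487°.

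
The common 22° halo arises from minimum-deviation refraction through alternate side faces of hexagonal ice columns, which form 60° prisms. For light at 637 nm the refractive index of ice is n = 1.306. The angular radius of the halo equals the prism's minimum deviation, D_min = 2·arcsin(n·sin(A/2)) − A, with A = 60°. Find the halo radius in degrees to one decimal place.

n·sin(A/2) = 1.306 × sin 30° = 1.306 × 0.5000 = 0.6530.
D_min = 2·arcsin(0.6530) − 60° = 2 × 40.768° − 60° = 21.536°.

21.5°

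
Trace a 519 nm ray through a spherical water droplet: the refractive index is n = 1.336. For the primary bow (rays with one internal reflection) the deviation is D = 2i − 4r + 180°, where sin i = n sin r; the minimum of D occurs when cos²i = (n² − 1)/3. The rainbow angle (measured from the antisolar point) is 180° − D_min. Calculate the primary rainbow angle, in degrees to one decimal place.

cos²i = (1.78490 − 1)/3 = 0.26163; i = arccos(0.51150) = 59.236°.
sin r = sin 59.236°/1.336 = 0.64318; r = 40.029°.
D_min = 2·59.236° − 4·40.029° + 180° = 138.356°.
Rainbow angle = 180° − D_min = 41.644°.

41.6°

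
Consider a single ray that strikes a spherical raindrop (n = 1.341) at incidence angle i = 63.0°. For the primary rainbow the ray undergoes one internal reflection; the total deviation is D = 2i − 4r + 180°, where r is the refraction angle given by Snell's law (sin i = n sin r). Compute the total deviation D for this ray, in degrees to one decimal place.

139.4°

sin r = sin 63.0° / 1.341 = 0.8910/1.341 = 0.6644; r = 41.64°.
D = 2·63.0° − 4·41.64° + 180° = 126.00° − 166.56° + 180° = 139.44°.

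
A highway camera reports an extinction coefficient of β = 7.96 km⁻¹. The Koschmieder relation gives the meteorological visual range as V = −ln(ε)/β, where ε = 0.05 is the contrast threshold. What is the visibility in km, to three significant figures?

0.376 km

V = −ln(0.05) / 7.96 = 2.996 / 7.96 = 0.3763 km.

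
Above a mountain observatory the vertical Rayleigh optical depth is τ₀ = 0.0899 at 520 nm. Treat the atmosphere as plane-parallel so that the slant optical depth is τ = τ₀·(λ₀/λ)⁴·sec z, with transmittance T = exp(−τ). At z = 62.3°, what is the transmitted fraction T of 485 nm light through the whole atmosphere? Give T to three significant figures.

sec 62.3° = 2.1513.
τ = 0.0899 × (520/485)⁴ × 2.1513 = 0.0899 × 1.3214 × 2.1513 = 0.2556.
T = exp(−0.2556) = 0.7745.

0.774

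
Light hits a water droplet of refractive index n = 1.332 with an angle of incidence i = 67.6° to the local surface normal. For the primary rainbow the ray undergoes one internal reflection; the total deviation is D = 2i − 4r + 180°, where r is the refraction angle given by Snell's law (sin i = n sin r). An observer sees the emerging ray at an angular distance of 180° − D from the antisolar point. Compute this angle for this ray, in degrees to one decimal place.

sin r = sin 67.6° / 1.332 = 0.9245/1.332 = 0.6941; r = 43.96°.
D = 2·67.6° − 4·43.96° + 180° = 135.20° − 175.82° + 180° = 139.38°.
Angle from antisolar point = 180° − D = 40.62°.

40.6°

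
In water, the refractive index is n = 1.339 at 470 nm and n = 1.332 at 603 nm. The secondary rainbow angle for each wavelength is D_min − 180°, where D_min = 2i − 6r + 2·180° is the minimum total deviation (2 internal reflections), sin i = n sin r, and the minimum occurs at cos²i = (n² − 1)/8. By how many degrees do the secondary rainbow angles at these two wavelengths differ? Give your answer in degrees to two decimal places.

At 470 nm (n = 1.339): cos²i = 0.09912 → i = 71.650°, r = 45.141°, D_min = 232.451°, rainbow angle = 52.451°.
At 603 nm (n = 1.332): cos²i = 0.09678 → i = 71.875°, r = 45.520°, D_min = 230.628°, rainbow angle = 50.628°.
Angular width = |52.451° − 50.628°| = 1.823°.

1.82°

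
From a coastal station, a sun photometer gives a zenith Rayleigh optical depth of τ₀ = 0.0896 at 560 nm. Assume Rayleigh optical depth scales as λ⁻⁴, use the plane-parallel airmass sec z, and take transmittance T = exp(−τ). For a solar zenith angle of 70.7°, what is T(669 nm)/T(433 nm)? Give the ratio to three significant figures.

Airmass: sec 70.7° = 3.0256.
τ(669 nm) = 0.0896 × (560/669)⁴ × 3.0256 = 0.0896 × 0.4910 × 3.0256 = 0.1331.
τ(433 nm) = 0.0896 × (560/433)⁴ × 3.0256 = 0.0896 × 2.7977 × 3.0256 = 0.7584.
T(669)/T(433) = exp(τ_B − τ_A) = exp(0.6253) = 1.8689.

1.87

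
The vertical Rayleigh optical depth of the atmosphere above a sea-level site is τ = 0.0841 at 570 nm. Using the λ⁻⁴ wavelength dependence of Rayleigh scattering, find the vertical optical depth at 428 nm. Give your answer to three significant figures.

0.265

τ(428 nm) = τ(570 nm) × (570/428)⁴ = 0.0841 × (1.3318)⁴ = 0.0841 × 3.1458 = 0.2646.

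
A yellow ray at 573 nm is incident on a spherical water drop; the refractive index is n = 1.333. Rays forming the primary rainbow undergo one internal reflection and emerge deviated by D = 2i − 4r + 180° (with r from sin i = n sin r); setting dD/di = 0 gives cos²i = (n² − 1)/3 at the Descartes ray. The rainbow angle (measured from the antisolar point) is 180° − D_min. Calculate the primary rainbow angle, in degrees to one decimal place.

42.1°

cos²i = (1.77689 − 1)/3 = 0.25896; i = arccos(0.50888) = 59.410°.
sin r = sin 59.410°/1.333 = 0.64579; r = 40.225°.
D_min = 2·59.410° − 4·40.225° + 180° = 137.922°.
Rainbow angle = 180° − D_min = 42.078°.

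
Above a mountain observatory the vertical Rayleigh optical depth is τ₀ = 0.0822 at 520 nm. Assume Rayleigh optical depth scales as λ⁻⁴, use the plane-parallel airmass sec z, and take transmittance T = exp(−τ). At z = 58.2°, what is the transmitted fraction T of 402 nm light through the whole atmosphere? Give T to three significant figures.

sec 58.2° = 1.8977.
τ = 0.0822 × (520/402)⁴ × 1.8977 = 0.0822 × 2.7997 × 1.8977 = 0.4367.
T = exp(−0.4367) = 0.6461.

0.646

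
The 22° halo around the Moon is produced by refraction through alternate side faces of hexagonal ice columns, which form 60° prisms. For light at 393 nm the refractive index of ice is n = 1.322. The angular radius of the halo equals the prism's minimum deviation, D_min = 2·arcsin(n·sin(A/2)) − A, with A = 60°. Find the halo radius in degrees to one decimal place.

22.8°

n·sin(A/2) = 1.322 × sin 30° = 1.322 × 0.5000 = 0.6610.
D_min = 2·arcsin(0.6610) − 60° = 2 × 41.376° − 60° = 22.752°.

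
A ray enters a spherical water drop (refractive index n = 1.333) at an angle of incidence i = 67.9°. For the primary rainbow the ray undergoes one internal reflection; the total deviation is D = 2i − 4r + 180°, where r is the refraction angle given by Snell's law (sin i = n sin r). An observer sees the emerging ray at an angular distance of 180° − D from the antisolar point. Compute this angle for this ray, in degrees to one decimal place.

40.3°

sin r = sin 67.9° / 1.333 = 0.9265/1.333 = 0.6951; r = 44.03°.
D = 2·67.9° − 4·44.03° + 180° = 135.80° − 176.13° + 180° = 139.67°.
Angle from antisolar point = 180° − D = 40.33°.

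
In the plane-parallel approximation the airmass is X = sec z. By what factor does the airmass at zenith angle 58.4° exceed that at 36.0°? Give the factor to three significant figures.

X(58.4°)/X(36.0°) = sec 58.4° / sec 36.0° = cos 36.0° / cos 58.4° = 0.8090/0.5240 = 1.5440.

1.54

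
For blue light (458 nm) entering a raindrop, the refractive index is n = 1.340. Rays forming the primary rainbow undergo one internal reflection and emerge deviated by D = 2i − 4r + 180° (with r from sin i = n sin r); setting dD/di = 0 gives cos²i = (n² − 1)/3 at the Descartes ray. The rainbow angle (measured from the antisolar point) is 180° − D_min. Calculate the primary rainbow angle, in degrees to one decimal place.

cos²i = (1.79560 − 1)/3 = 0.26520; i = arccos(0.51498) = 59.004°.
sin r = sin 59.004°/1.340 = 0.63971; r = 39.770°.
D_min = 2·59.004° − 4·39.770° + 180° = 138.929°.
Rainbow angle = 180° − D_min = 41.071°.

41.1°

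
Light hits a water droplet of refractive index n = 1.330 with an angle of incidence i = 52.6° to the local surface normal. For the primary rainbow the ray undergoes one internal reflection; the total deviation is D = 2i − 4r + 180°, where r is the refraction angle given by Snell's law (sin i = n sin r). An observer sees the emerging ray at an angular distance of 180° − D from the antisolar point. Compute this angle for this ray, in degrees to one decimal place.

41.5°

sin r = sin 52.6° / 1.330 = 0.7944/1.330 = 0.5973; r = 36.68°.
D = 2·52.6° − 4·36.68° + 180° = 105.20° − 146.71° + 180° = 138.49°.
Angle from antisolar point = 180° − D = 41.51°.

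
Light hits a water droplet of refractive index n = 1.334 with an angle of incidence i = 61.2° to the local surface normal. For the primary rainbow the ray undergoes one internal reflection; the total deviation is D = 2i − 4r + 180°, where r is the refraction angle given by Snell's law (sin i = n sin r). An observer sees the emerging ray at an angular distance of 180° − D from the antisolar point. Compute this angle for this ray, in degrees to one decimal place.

sin r = sin 61.2° / 1.334 = 0.8763/1.334 = 0.6569; r = 41.06°.
D = 2·61.2° − 4·41.06° + 180° = 122.40° − 164.26° + 180° = 138.14°.
Angle from antisolar point = 180° − D = 41.86°.

41.9°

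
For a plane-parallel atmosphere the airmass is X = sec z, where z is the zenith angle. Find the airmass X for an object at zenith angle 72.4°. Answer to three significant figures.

3.31

X = sec z = 1/cos 72.4° = 1/0.3024 = 3.3072.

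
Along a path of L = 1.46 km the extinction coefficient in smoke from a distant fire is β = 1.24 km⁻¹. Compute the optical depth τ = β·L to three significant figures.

τ = β·L = 1.24 × 1.46 = 1.8104.

1.81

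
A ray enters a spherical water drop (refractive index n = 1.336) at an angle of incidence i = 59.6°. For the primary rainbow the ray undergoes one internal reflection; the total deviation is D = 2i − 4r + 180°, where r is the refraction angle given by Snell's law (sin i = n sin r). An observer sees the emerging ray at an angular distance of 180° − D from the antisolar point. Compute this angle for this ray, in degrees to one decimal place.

sin r = sin 59.6° / 1.336 = 0.8625/1.336 = 0.6456; r = 40.21°.
D = 2·59.6° − 4·40.21° + 180° = 119.20° − 160.84° + 180° = 138.36°.
Angle from antisolar point = 180° − D = 41.64°.

41.6°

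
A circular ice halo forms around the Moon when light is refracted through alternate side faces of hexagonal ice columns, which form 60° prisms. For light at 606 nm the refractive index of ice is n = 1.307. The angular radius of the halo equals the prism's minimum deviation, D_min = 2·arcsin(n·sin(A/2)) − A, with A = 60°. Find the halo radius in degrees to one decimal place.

21.6°

n·sin(A/2) = 1.307 × sin 30° = 1.307 × 0.5000 = 0.6535.
D_min = 2·arcsin(0.6535) − 60° = 2 × 40.806° − 60° = 21.612°.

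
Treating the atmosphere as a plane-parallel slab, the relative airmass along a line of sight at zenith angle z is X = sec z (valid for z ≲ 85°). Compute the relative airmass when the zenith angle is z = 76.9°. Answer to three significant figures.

X = sec z = 1/cos 76.9° = 1/0.2267 = 4.4121.

4.41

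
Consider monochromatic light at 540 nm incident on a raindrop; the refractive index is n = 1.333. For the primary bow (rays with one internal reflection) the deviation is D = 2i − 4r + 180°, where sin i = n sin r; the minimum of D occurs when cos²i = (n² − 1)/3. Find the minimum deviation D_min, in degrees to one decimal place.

cos²i = (1.77689 − 1)/3 = 0.25896; i = arccos(0.50888) = 59.410°.
sin r = sin 59.410°/1.333 = 0.64579; r = 40.225°.
D_min = 2·59.410° − 4·40.225° + 180° = 137.922°.

137.9°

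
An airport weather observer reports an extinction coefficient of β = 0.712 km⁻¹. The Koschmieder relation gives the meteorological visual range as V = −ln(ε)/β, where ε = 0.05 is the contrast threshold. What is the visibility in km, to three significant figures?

V = −ln(0.05) / 0.712 = 2.996 / 0.712 = 4.2075 km.

4.21 km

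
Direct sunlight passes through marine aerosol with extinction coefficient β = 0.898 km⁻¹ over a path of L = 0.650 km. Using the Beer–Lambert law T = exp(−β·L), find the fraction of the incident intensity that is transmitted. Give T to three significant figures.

0.558

τ = β·L = 0.898 × 0.650 = 0.5837.
T = exp(−0.5837) = 0.5578.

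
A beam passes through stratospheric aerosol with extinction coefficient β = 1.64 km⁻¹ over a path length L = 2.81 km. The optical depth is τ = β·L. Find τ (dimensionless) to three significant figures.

4.61

τ = β·L = 1.64 × 2.81 = 4.6084.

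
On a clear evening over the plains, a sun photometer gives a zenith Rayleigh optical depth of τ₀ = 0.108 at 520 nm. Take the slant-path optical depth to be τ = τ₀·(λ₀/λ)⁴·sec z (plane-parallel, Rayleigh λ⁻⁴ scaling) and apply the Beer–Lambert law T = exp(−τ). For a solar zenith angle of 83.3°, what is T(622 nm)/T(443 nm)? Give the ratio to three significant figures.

3.69

Airmass: sec 83.3° = 8.5711.
τ(622 nm) = 0.108 × (520/622)⁴ × 8.5711 = 0.108 × 0.4885 × 8.5711 = 0.4522.
τ(443 nm) = 0.108 × (520/443)⁴ × 8.5711 = 0.108 × 1.8984 × 8.5711 = 1.7574.
T(622)/T(443) = exp(τ_B − τ_A) = exp(1.3052) = 3.6883.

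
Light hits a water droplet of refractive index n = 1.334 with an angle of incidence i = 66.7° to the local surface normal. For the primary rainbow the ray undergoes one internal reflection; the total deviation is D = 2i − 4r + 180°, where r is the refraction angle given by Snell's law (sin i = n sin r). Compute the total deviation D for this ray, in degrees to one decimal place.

139.4°

sin r = sin 66.7° / 1.334 = 0.9184/1.334 = 0.6885; r = 43.51°.
D = 2·66.7° − 4·43.51° + 180° = 133.40° − 174.04° + 180° = 139.36°.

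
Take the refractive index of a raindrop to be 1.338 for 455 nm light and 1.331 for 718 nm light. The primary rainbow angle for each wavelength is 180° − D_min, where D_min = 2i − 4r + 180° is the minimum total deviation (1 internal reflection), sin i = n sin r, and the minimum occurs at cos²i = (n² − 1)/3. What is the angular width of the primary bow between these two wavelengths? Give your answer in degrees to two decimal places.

1.01°

At 455 nm (n = 1.338): cos²i = 0.26341 → i = 59.120°, r = 39.899°, D_min = 138.643°, rainbow angle = 41.357°.
At 718 nm (n = 1.331): cos²i = 0.25719 → i = 59.527°, r = 40.356°, D_min = 137.630°, rainbow angle = 42.370°.
Angular width = |41.357° − 42.370°| = 1.013°.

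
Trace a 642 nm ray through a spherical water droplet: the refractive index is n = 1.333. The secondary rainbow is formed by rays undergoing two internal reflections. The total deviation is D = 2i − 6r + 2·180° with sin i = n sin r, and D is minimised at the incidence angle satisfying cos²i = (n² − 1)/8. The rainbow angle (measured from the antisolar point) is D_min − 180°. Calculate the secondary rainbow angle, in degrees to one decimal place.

50.9°

cos²i = (1.77689 − 1)/8 = 0.09711; i = arccos(0.31163) = 71.843°.
sin r = sin 71.843°/1.333 = 0.71283; r = 45.466°.
D_min = 2·71.843° − 6·45.466° + 360° = 230.891°.
Rainbow angle = D_min − 180° = 50.891°.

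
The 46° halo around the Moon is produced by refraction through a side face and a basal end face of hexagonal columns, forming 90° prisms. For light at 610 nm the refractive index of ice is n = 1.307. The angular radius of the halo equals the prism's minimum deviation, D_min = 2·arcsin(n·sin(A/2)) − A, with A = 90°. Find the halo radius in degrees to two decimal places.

45.09°

n·sin(A/2) = 1.307 × sin 45° = 1.307 × 0.7071 = 0.9242.
D_min = 2·arcsin(0.9242) − 90° = 2 × 67.546° − 90° = 45.093°.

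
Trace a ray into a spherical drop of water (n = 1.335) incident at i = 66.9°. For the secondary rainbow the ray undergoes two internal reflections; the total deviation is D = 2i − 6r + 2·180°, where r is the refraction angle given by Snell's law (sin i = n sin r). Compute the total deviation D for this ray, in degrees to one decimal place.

sin r = sin 66.9° / 1.335 = 0.9198/1.335 = 0.6890; r = 43.55°.
D = 2·66.9° − 6·43.55° + 2·180° = 133.80° − 261.31° + 360° = 232.49°.

232.5°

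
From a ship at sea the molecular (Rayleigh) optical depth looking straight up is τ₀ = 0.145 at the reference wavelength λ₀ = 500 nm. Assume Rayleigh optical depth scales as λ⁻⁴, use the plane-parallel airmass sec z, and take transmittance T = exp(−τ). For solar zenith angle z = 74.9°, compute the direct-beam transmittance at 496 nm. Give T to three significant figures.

sec 74.9° = 3.8387.
τ = 0.145 × (500/496)⁴ × 3.8387 = 0.145 × 1.0327 × 3.8387 = 0.5748.
T = exp(−0.5748) = 0.5628.

0.563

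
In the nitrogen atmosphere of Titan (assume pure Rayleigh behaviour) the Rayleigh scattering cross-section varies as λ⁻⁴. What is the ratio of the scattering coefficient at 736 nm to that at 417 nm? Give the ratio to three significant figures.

Rayleigh scattering ∝ λ⁻⁴, so the ratio of coefficients is the inverse fourth power of the wavelength ratio.
σ(736)/σ(417) = (417/736)⁴ = (0.5666)⁴ = 0.103.

0.103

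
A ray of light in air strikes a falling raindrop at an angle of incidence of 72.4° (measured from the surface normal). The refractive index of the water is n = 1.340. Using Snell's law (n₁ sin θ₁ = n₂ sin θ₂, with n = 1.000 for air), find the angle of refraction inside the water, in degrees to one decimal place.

45.3°

Snell: sin θ_r = sin θ_i / n = sin 72.4° / 1.340 = 0.9532 / 1.340 = 0.7113.
θ_r = arcsin(0.7113) = 45.34°.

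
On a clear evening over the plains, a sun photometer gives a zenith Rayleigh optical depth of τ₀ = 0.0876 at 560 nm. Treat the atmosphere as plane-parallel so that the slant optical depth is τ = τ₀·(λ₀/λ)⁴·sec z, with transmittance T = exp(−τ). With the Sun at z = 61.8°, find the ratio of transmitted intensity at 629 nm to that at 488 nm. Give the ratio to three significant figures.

Airmass: sec 61.8° = 2.1162.
τ(629 nm) = 0.0876 × (560/629)⁴ × 2.1162 = 0.0876 × 0.6283 × 2.1162 = 0.1165.
τ(488 nm) = 0.0876 × (560/488)⁴ × 2.1162 = 0.0876 × 1.7341 × 2.1162 = 0.3215.
T(629)/T(488) = exp(τ_B − τ_A) = exp(0.2050) = 1.2275.

1.23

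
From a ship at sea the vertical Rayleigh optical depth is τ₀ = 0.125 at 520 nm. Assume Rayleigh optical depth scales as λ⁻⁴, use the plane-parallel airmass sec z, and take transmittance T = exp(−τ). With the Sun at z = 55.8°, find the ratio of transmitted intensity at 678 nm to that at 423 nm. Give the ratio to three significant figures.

1.54

Airmass: sec 55.8° = 1.7791.
τ(678 nm) = 0.125 × (520/678)⁴ × 1.7791 = 0.125 × 0.3460 × 1.7791 = 0.0769.
τ(423 nm) = 0.125 × (520/423)⁴ × 1.7791 = 0.125 × 2.2838 × 1.7791 = 0.5079.
T(678)/T(423) = exp(τ_B − τ_A) = exp(0.4309) = 1.5387.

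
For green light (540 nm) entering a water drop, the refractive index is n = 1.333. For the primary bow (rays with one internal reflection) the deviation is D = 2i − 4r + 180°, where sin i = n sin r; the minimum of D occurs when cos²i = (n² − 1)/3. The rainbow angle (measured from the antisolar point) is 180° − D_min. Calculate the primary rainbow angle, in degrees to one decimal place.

cos²i = (1.77689 − 1)/3 = 0.25896; i = arccos(0.50888) = 59.410°.
sin r = sin 59.410°/1.333 = 0.64579; r = 40.225°.
D_min = 2·59.410° − 4·40.225° + 180° = 137.922°.
Rainbow angle = 180° − D_min = 42.078°.

42.1°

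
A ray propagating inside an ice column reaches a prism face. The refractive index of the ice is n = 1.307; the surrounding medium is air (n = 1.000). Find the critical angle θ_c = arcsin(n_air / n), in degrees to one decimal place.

sin θ_c = n_air / n = 1.000 / 1.307 = 0.7651.
θ_c = arcsin(0.7651) = 49.92°.

49.9°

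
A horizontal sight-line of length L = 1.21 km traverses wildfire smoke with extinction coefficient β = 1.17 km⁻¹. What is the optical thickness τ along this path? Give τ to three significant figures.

τ = β·L = 1.17 × 1.21 = 1.4157.

1.42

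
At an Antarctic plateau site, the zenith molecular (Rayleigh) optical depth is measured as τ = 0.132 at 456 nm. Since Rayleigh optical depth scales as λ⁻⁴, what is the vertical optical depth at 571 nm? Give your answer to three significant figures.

τ(571 nm) = τ(456 nm) × (456/571)⁴ = 0.132 × (0.7986)⁴ = 0.132 × 0.4067 = 0.0537.

0.0537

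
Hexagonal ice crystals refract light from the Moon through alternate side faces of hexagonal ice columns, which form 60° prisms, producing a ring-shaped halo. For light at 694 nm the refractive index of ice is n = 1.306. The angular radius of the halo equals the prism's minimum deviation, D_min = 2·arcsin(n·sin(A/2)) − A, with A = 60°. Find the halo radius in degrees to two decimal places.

21.54°

n·sin(A/2) = 1.306 × sin 30° = 1.306 × 0.5000 = 0.6530.
D_min = 2·arcsin(0.6530) − 60° = 2 × 40.768° − 60° = 21.536°.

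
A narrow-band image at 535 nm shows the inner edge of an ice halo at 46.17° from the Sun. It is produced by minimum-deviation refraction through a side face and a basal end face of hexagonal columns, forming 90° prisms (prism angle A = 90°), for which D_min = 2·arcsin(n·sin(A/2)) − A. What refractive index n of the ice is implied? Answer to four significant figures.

1.312

Rearranging: n = sin((D_min + A)/2) / sin(A/2).
(D_min + A)/2 = (46.17° + 90°)/2 = 68.085°.
n = sin 68.085° / sin 45° = 0.9277 / 0.7071 = 1.3120.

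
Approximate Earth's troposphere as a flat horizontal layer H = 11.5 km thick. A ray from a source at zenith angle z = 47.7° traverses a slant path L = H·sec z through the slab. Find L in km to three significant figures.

sec z = 1/cos 47.7° = 1.4859.
L = 11.5 × 1.4859 = 17.087 km.

17.1 km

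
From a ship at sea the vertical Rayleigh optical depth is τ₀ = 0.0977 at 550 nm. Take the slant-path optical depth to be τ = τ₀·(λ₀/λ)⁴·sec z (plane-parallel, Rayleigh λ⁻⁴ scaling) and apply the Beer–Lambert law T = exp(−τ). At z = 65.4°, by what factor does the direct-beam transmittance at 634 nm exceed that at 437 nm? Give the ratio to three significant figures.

Airmass: sec 65.4° = 2.4022.
τ(634 nm) = 0.0977 × (550/634)⁴ × 2.4022 = 0.0977 × 0.5664 × 2.4022 = 0.1329.
τ(437 nm) = 0.0977 × (550/437)⁴ × 2.4022 = 0.0977 × 2.5091 × 2.4022 = 0.5889.
T(634)/T(437) = exp(τ_B − τ_A) = exp(0.4560) = 1.5777.

1.58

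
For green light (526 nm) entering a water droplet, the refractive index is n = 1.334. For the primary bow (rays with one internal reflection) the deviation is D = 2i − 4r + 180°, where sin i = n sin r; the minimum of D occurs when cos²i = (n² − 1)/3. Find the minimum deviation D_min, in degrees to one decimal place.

cos²i = (1.77956 − 1)/3 = 0.25985; i = arccos(0.50976) = 59.352°.
sin r = sin 59.352°/1.334 = 0.64492; r = 40.159°.
D_min = 2·59.352° − 4·40.159° + 180° = 138.067°.

138.1°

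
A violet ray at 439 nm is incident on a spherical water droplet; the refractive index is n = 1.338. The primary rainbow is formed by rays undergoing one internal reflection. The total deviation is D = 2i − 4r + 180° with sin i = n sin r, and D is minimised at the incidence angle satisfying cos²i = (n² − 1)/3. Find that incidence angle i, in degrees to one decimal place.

cos²i = (1.338² − 1)/3 = (1.79024 − 1)/3 = 0.26341.
cos i = 0.51324, so i = 59.120°.

59.1°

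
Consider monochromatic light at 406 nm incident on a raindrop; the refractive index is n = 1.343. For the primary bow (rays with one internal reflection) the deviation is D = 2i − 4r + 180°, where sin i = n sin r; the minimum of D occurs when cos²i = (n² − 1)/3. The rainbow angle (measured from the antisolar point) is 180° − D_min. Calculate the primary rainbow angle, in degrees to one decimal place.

cos²i = (1.80365 − 1)/3 = 0.26788; i = arccos(0.51757) = 58.830°.
sin r = sin 58.830°/1.343 = 0.63711; r = 39.577°.
D_min = 2·58.830° − 4·39.577° + 180° = 139.354°.
Rainbow angle = 180° − D_min = 40.646°.

40.6°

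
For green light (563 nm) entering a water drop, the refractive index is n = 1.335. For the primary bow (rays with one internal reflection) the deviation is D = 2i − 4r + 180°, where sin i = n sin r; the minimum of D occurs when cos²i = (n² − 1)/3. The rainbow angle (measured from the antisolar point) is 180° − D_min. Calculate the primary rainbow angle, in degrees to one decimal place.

41.8°

cos²i = (1.78222 − 1)/3 = 0.26074; i = arccos(0.51063) = 59.294°.
sin r = sin 59.294°/1.335 = 0.64405; r = 40.094°.
D_min = 2·59.294° − 4·40.094° + 180° = 138.212°.
Rainbow angle = 180° − D_min = 41.788°.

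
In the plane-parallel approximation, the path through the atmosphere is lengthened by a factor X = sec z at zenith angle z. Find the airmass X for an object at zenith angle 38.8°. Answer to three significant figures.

X = sec z = 1/cos 38.8° = 1/0.7793 = 1.2831.

1.28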